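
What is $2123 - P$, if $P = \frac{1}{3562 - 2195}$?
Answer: $\frac{2902140}{1367} \approx 2123.0$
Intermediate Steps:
$P = \frac{1}{1367} \approx 0.00073153$
$2123 - P = 2123 - \frac{1}{1367} = \frac{2902140}{1367}$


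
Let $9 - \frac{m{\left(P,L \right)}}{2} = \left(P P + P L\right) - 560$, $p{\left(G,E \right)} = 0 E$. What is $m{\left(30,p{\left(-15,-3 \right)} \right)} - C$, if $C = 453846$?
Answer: $-454508$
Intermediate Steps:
$p{\left(G,E \right)} = 0$
$m{\left(P,L \right)} = 1138 - 2 P^{2} - 2 L P$ ($m{\left(P,L \right)} = 18 - 2 \left(\left(P P + P L\right) - 560\right) = 18 - 2 \left(\left(P^{2} + L P\right) - 560\right) = 18 - 2 \left(-560 + P^{2} + L P\right) = 18 - \left(-1120 + 2 P^{2} + 2 L P\right) = 1138 - 2 P^{2} - 2 L P$)
$m{\left(30,p{\left(-15,-3 \right)} \right)} - C = \left(1138 - 2 \cdot 30^{2} - 0 \cdot 30\right) - 453846 = \left(1138 - 1800 + 0\right) - 453846 = -662 - 453846 = -454508$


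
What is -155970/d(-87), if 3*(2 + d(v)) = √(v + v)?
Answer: 93582/7 + 15597*I*√174/7 ≈ 13369.0 + 29391.0*I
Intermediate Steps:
d(v) = -2 + √2*√v/3 (d(v) = -2 + √(v + v)/3 = -2 + √(2*v)/3 = -2 + (√2*√v)/3 = -2 + √2*√v/3)
-155970/d(-87) = -155970/(-2 + √2*√(-87)/3) = -155970/(-2 + √2*(I*√87)/3) = -155970/(-2 + I*√174/3)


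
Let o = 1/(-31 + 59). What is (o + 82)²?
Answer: 5276209/784 ≈ 6729.9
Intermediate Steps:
o = 1/28 ≈ 0.035714
(o + 82)² = (1/28 + 82)² = (2297/28)² = 5276209/784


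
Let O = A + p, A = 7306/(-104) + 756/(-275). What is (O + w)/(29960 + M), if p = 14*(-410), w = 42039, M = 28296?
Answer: 39848601/64081600 ≈ 0.62184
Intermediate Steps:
p = -5740
A = -80299/1100 (A = 7306*(-1/104) + 756*(-1/275) = -281/4 - 756/275 = -80299/1100 ≈ -72.999)
O = -6394299/1100 (O = -80299/1100 - 5740 = -6394299/1100 ≈ -5813.0)
(O + w)/(29960 + M) = (-6394299/1100 + 42039)/(29960 + 28296) = (39848601/1100)/58256 = (39848601/1100)*(1/58256) = 39848601/64081600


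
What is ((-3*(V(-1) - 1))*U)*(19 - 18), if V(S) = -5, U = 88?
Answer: 1584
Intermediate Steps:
((-3*(V(-1) - 1))*U)*(19 - 18) = (-3*(-5 - 1)*88)*(19 - 18) = (-3*(-6)*88)*1 = (18*88)*1 = 1584*1 = 1584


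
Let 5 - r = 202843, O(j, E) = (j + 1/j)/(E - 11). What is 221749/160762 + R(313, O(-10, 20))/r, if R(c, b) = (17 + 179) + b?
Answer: 2022650762431/1467388915020 ≈ 1.3784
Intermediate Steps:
O(j, E) = (j + 1/j)/(-11 + E)
r = -202838 (r = 5 - 1*202843 = 5 - 202843 = -202838)
R(c, b) = 196 + b
221749/160762 + R(313, O(-10, 20))/r = 221749/160762 + (196 + (1 + (-10)²)/((-10)*(-11 + 20)))/(-202838) = 221749*(1/160762) + (196 - ⅒*(1 + 100)/9)*(-1/202838) = 221749/160762 + (196 - ⅒*⅑*101)*(-1/202838) = 221749/160762 + (196 - 101/90)*(-1/202838) = 221749/160762 + (17539/90)*(-1/202838) = 221749/160762 - 17539/18255420 = 2022650762431/1467388915020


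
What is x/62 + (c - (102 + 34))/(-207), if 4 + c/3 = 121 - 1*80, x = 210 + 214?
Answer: 44659/6417 ≈ 6.9595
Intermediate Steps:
x = 424
c = 111 (c = -12 + 3*(121 - 1*80) = -12 + 3*(121 - 80) = -12 + 3*41 = -12 + 123 = 111)
x/62 + (c - (102 + 34))/(-207) = 424/62 + (111 - (102 + 34))/(-207) = 424*(1/62) + (111 - 1*136)*(-1/207) = 212/31 + (111 - 136)*(-1/207) = 212/31 - 25*(-1/207) = 212/31 + 25/207 = 44659/6417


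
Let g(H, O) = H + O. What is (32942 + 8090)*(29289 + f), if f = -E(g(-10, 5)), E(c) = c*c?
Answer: 1200760448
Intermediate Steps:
E(c) = c**2
f = -25 (f = -(-10 + 5)**2 = -1*(-5)**2 = -1*25 = -25)
(32942 + 8090)*(29289 + f) = (32942 + 8090)*(29289 - 25) = 41032*29264 = 1200760448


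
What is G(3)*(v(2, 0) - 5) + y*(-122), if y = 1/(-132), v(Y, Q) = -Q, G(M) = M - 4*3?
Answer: 3031/66 ≈ 45.924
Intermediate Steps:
G(M) = -12 + M (G(M) = M - 12 = -12 + M)
y = -1/132 ≈ -0.0075758
G(3)*(v(2, 0) - 5) + y*(-122) = (-12 + 3)*(-1*0 - 5) - 1/132*(-122) = -9*(0 - 5) + 61/66 = -9*(-5) + 61/66 = 45 + 61/66 = 3031/66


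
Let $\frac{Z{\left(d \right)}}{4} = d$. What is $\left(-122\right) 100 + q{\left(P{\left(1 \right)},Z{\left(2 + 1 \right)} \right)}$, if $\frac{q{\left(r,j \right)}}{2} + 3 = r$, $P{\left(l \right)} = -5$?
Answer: $-12216$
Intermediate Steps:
$Z{\left(d \right)} = 4 d$
$q{\left(r,j \right)} = -6 + 2 r$
$\left(-122\right) 100 + q{\left(P{\left(1 \right)},Z{\left(2 + 1 \right)} \right)} = \left(-122\right) 100 + \left(-6 + 2 \left(-5\right)\right) = -12200 - 16 = -12216$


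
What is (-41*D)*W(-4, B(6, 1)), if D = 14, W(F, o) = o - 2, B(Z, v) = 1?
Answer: 574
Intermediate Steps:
W(F, o) = -2 + o
(-41*D)*W(-4, B(6, 1)) = (-41*14)*(-2 + 1) = -574*(-1) = 574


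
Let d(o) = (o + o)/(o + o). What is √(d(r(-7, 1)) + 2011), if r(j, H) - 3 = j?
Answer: 2*√503 ≈ 44.855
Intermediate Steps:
r(j, H) = 3 + j
d(o) = 1 (d(o) = (2*o)/((2*o)) = (2*o)*(1/(2*o)) = 1)
√(d(r(-7, 1)) + 2011) = √(1 + 2011) = √2012 = 2*√503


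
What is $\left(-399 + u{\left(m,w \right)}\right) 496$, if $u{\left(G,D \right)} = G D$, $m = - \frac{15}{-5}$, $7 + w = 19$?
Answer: $-180048$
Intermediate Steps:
$w = 12$ ($w = -7 + 19 = 12$)
$m = 3$ ($m = \left(-15\right) \left(- \frac{1}{5}\right) = 3$)
$u{\left(G,D \right)} = D G$
$\left(-399 + u{\left(m,w \right)}\right) 496 = \left(-399 + 12 \cdot 3\right) 496 = \left(-399 + 36\right) 496 = \left(-363\right) 496 = -180048$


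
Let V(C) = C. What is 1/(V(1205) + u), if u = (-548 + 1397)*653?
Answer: 1/555602 ≈ 1.7998e-6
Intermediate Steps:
u = 554397 (u = 849*653 = 554397)
1/(V(1205) + u) = 1/(1205 + 554397) = 1/555602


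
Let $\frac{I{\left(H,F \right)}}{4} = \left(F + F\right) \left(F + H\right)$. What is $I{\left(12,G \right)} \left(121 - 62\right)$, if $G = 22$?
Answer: $353056$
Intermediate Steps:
$I{\left(H,F \right)} = 8 F \left(F + H\right)$ ($I{\left(H,F \right)} = 4 \left(F + F\right) \left(F + H\right) = 4 \cdot 2 F \left(F + H\right) = 8 F \left(F + H\right)$)
$I{\left(12,G \right)} \left(121 - 62\right) = 8 \cdot 22 \left(22 + 12\right) \left(121 - 62\right) = 8 \cdot 22 \cdot 34 \cdot 59 = 5984 \cdot 59 = 353056$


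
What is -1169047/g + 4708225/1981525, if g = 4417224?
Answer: 105604506347/50016227352 ≈ 2.1114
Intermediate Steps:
-1169047/g + 4708225/1981525 = -1169047/4417224 + 4708225/1981525 = -1169047*1/4417224 + 4708225*(1/1981525) = -1169047/4417224 + 188329/79261 = 105604506347/50016227352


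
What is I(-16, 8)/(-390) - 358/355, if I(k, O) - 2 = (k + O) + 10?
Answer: -14104/13845 ≈ -1.0187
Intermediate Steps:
I(k, O) = 12 + O + k (I(k, O) = 2 + ((k + O) + 10) = 2 + ((O + k) + 10) = 2 + (10 + O + k) = 12 + O + k)
I(-16, 8)/(-390) - 358/355 = (12 + 8 - 16)/(-390) - 358/355 = 4*(-1/390) - 358*1/355 = -2/195 - 358/355 = -14104/13845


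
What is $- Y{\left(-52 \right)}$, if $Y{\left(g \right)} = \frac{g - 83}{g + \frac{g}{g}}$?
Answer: $- \frac{45}{17} \approx -2.6471$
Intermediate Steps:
$Y{\left(g \right)} = \frac{-83 + g}{1 + g}$ ($Y{\left(g \right)} = \frac{-83 + g}{g + 1} = \frac{-83 + g}{1 + g}$)
$- Y{\left(-52 \right)} = - \frac{-83 - 52}{1 - 52} = - \frac{-135}{-51} = - \frac{\left(-1\right) \left(-135\right)}{51} = \left(-1\right) \frac{45}{17} = - \frac{45}{17}$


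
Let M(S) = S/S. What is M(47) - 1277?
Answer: -1276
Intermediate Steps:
M(S) = 1
M(47) - 1277 = 1 - 1277 = -1276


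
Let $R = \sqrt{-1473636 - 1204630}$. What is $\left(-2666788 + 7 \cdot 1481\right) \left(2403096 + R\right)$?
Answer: $-6383634679416 - 2656421 i \sqrt{2678266} \approx -6.3836 \cdot 10^{12} - 4.3473 \cdot 10^{9} i$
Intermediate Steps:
$R = i \sqrt{2678266}$ ($R = \sqrt{-2678266} = i \sqrt{2678266} \approx 1636.5 i$)
$\left(-2666788 + 7 \cdot 1481\right) \left(2403096 + R\right) = \left(-2666788 + 7 \cdot 1481\right) \left(2403096 + i \sqrt{2678266}\right) = \left(-2666788 + 10367\right) \left(2403096 + i \sqrt{2678266}\right) = - 2656421 \left(2403096 + i \sqrt{2678266}\right) = -6383634679416 - 2656421 i \sqrt{2678266}$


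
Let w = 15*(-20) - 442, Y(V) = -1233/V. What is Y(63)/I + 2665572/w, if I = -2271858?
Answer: -3027900529127/842859318 ≈ -3592.4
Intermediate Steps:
w = -742 (w = -300 - 442 = -742)
Y(63)/I + 2665572/w = -1233/63/(-2271858) + 2665572/(-742) = -1233*1/63*(-1/2271858) + 2665572*(-1/742) = -137/7*(-1/2271858) - 190398/53 = 137/15903006 - 190398/53 = -3027900529127/842859318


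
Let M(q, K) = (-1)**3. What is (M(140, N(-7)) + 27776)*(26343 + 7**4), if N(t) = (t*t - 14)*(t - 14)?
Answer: 798364600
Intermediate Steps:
N(t) = (-14 + t)*(-14 + t**2) (N(t) = (t**2 - 14)*(-14 + t) = (-14 + t**2)*(-14 + t) = (-14 + t)*(-14 + t**2))
M(q, K) = -1
(M(140, N(-7)) + 27776)*(26343 + 7**4) = (-1 + 27776)*(26343 + 7**4) = 27775*(26343 + 2401) = 27775*28744 = 798364600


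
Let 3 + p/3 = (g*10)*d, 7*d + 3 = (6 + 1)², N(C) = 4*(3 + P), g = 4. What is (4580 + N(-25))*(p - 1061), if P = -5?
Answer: -9006840/7 ≈ -1.2867e+6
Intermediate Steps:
N(C) = -8 (N(C) = 4*(3 - 5) = 4*(-2) = -8)
d = 46/7 (d = -3/7 + (6 + 1)²/7 = -3/7 + (⅐)*7² = -3/7 + (⅐)*49 = -3/7 + 7 = 46/7 ≈ 6.5714)
p = 5457/7 (p = -9 + 3*((4*10)*(46/7)) = -9 + 3*(40*(46/7)) = -9 + 3*(1840/7) = -9 + 5520/7 = 5457/7 ≈ 779.57)
(4580 + N(-25))*(p - 1061) = (4580 - 8)*(5457/7 - 1061) = 4572*(-1970/7) = -9006840/7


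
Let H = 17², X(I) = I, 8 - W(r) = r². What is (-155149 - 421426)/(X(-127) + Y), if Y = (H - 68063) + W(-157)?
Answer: 576575/92542 ≈ 6.2304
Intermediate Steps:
W(r) = 8 - r²
H = 289
Y = -92415 (Y = (289 - 68063) + (8 - 1*(-157)²) = -67774 + (8 - 1*24649) = -67774 + (8 - 24649) = -67774 - 24641 = -92415)
(-155149 - 421426)/(X(-127) + Y) = (-155149 - 421426)/(-127 - 92415) = -576575/(-92542) = -576575*(-1/92542) = 576575/92542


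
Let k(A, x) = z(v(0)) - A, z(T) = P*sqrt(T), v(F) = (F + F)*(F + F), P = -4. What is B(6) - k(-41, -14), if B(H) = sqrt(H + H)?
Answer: -41 + 2*sqrt(3) ≈ -37.536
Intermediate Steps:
v(F) = 4*F**2 (v(F) = (2*F)*(2*F) = 4*F**2)
z(T) = -4*sqrt(T)
B(H) = sqrt(2)*sqrt(H) (B(H) = sqrt(2*H) = sqrt(2)*sqrt(H))
k(A, x) = -A (k(A, x) = -4*sqrt(4*0**2) - A = -4*sqrt(4*0) - A = -4*sqrt(0) - A = -4*0 - A = 0 - A = -A)
B(6) - k(-41, -14) = sqrt(2)*sqrt(6) - (-1)*(-41) = 2*sqrt(3) - 1*41 = 2*sqrt(3) - 41 = -41 + 2*sqrt(3)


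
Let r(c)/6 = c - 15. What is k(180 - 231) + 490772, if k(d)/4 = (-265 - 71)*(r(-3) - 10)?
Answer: 649364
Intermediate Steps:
r(c) = -90 + 6*c (r(c) = 6*(c - 15) = 6*(-15 + c) = -90 + 6*c)
k(d) = 158592 (k(d) = 4*((-265 - 71)*((-90 + 6*(-3)) - 10)) = 4*(-336*((-90 - 18) - 10)) = 4*(-336*(-108 - 10)) = 4*(-336*(-118)) = 4*39648 = 158592)
k(180 - 231) + 490772 = 158592 + 490772 = 649364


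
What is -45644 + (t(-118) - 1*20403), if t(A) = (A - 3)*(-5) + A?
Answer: -65560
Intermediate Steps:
t(A) = 15 - 4*A (t(A) = (-3 + A)*(-5) + A = (15 - 5*A) + A = 15 - 4*A)
-45644 + (t(-118) - 1*20403) = -45644 + ((15 - 4*(-118)) - 1*20403) = -45644 + ((15 + 472) - 20403) = -45644 + (487 - 20403) = -45644 - 19916 = -65560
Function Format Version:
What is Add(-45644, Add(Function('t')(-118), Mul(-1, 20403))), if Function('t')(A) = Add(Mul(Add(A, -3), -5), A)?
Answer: -65560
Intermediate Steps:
Function('t')(A) = Add(15, Mul(-4, A)) (Function('t')(A) = Add(Mul(Add(-3, A), -5), A) = Add(Add(15, Mul(-5, A)), A) = Add(15, Mul(-4, A)))
Add(-45644, Add(Function('t')(-118), Mul(-1, 20403))) = Add(-45644, Add(Add(15, Mul(-4, -118)), Mul(-1, 20403))) = Add(-45644, Add(Add(15, 472), -20403)) = Add(-45644, Add(487, -20403)) = Add(-45644, -19916) = -65560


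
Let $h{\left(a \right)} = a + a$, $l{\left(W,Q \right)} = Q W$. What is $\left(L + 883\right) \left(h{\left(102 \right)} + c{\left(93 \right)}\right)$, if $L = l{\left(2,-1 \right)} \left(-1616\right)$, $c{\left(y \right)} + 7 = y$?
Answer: $1193350$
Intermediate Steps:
$c{\left(y \right)} = -7 + y$
$L = 3232$ ($L = \left(-1\right) 2 \left(-1616\right) = \left(-2\right) \left(-1616\right) = 3232$)
$h{\left(a \right)} = 2 a$
$\left(L + 883\right) \left(h{\left(102 \right)} + c{\left(93 \right)}\right) = \left(3232 + 883\right) \left(2 \cdot 102 + \left(-7 + 93\right)\right) = 4115 \left(204 + 86\right) = 4115 \cdot 290 = 1193350$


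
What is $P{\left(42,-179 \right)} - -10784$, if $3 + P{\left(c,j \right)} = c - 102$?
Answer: $10721$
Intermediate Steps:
$P{\left(c,j \right)} = -105 + c$ ($P{\left(c,j \right)} = -3 + \left(c - 102\right) = -3 + \left(-102 + c\right) = -105 + c$)
$P{\left(42,-179 \right)} - -10784 = \left(-105 + 42\right) - -10784 = -63 + 10784 = 10721$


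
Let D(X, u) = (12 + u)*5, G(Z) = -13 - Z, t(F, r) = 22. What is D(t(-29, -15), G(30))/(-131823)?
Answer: 155/131823 ≈ 0.0011758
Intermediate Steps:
D(X, u) = 60 + 5*u
D(t(-29, -15), G(30))/(-131823) = (60 + 5*(-13 - 1*30))/(-131823) = (60 + 5*(-13 - 30))*(-1/131823) = (60 + 5*(-43))*(-1/131823) = (60 - 215)*(-1/131823) = -155*(-1/131823) = 155/131823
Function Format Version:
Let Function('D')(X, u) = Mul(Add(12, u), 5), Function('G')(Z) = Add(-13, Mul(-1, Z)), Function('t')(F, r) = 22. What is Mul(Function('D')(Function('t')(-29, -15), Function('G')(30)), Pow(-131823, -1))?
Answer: Rational(155, 131823) ≈ 0.0011758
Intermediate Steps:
Function('D')(X, u) = Add(60, Mul(5, u))
Mul(Function('D')(Function('t')(-29, -15), Function('G')(30)), Pow(-131823, -1)) = Mul(Add(60, Mul(5, Add(-13, Mul(-1, 30)))), Pow(-131823, -1)) = Mul(Add(60, Mul(5, Add(-13, -30))), Rational(-1, 131823)) = Mul(Add(60, Mul(5, -43)), Rational(-1, 131823)) = Mul(Add(60, -215), Rational(-1, 131823)) = Mul(-155, Rational(-1, 131823)) = Rational(155, 131823)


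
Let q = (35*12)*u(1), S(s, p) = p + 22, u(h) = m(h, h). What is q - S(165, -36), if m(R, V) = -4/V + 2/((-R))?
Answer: -2506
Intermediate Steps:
m(R, V) = -4/V - 2/R (m(R, V) = -4/V + 2*(-1/R) = -4/V - 2/R)
u(h) = -6/h (u(h) = -4/h - 2/h = -6/h)
S(s, p) = 22 + p
q = -2520 (q = (35*12)*(-6/1) = 420*(-6*1) = 420*(-6) = -2520)
q - S(165, -36) = -2520 - (22 - 36) = -2520 - 1*(-14) = -2520 + 14 = -2506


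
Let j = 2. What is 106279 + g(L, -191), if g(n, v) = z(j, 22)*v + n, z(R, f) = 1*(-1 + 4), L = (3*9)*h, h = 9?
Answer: 105949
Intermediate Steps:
L = 243 (L = (3*9)*9 = 27*9 = 243)
z(R, f) = 3 (z(R, f) = 1*3 = 3)
g(n, v) = n + 3*v (g(n, v) = 3*v + n = n + 3*v)
106279 + g(L, -191) = 106279 + (243 + 3*(-191)) = 106279 + (243 - 573) = 106279 - 330 = 105949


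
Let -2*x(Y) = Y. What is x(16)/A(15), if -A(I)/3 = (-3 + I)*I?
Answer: 2/135 ≈ 0.014815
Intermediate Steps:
x(Y) = -Y/2
A(I) = -3*I*(-3 + I) (A(I) = -3*(-3 + I)*I = -3*I*(-3 + I))
x(16)/A(15) = (-½*16)/((3*15*(3 - 1*15))) = -8*1/(45*(3 - 15)) = -8/(3*15*(-12)) = -8/(-540) = -8*(-1/540) = 2/135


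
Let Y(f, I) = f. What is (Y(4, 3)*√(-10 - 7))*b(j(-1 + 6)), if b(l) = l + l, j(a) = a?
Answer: 40*I*√17 ≈ 164.92*I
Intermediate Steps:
b(l) = 2*l
(Y(4, 3)*√(-10 - 7))*b(j(-1 + 6)) = (4*√(-10 - 7))*(2*(-1 + 6)) = (4*√(-17))*(2*5) = (4*(I*√17))*10 = (4*I*√17)*10 = 40*I*√17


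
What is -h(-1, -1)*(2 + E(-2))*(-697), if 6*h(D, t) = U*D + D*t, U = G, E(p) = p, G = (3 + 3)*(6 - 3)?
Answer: 0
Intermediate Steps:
G = 18 (G = 6*3 = 18)
U = 18
h(D, t) = 3*D + D*t/6 (h(D, t) = (18*D + D*t)/6 = 3*D + D*t/6)
-h(-1, -1)*(2 + E(-2))*(-697) = -((1/6)*(-1)*(18 - 1))*(2 - 2)*(-697) = -((1/6)*(-1)*17)*0*(-697) = -(-17/6*0)*(-697) = -0*(-697) = -1*0 = 0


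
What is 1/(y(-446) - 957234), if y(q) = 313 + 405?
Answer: -1/956516 ≈ -1.0455e-6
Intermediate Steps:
y(q) = 718
1/(y(-446) - 957234) = 1/(718 - 957234) = 1/(-956516) = -1/956516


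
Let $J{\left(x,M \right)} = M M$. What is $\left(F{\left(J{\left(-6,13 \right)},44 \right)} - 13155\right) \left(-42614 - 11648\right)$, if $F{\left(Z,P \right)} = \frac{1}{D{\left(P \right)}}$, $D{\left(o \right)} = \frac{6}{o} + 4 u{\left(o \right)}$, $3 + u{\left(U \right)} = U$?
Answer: $\frac{2577590584946}{3611} \approx 7.1382 \cdot 10^{8}$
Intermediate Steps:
$u{\left(U \right)} = -3 + U$
$J{\left(x,M \right)} = M^{2}$
$D{\left(o \right)} = -12 + 4 o + \frac{6}{o}$ ($D{\left(o \right)} = \frac{6}{o} + 4 \left(-3 + o\right) = \frac{6}{o} + \left(-12 + 4 o\right) = -12 + 4 o + \frac{6}{o}$)
$F{\left(Z,P \right)} = \frac{1}{-12 + 4 P + \frac{6}{P}}$
$\left(F{\left(J{\left(-6,13 \right)},44 \right)} - 13155\right) \left(-42614 - 11648\right) = \left(\frac{1}{2} \cdot 44 \frac{1}{3 + 2 \cdot 44 \left(-3 + 44\right)} - 13155\right) \left(-42614 - 11648\right) = \left(\frac{1}{2} \cdot 44 \frac{1}{3 + 2 \cdot 44 \cdot 41} - 13155\right) \left(-54262\right) = \left(\frac{1}{2} \cdot 44 \frac{1}{3 + 3608} - 13155\right) \left(-54262\right) = \left(\frac{1}{2} \cdot 44 \cdot \frac{1}{3611} - 13155\right) \left(-54262\right) = \left(\frac{22}{3611} - 13155\right) \left(-54262\right) = \left(- \frac{47502683}{3611}\right) \left(-54262\right) = \frac{2577590584946}{3611}$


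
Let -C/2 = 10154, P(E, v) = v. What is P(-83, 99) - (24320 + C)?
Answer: -3913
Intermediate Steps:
C = -20308 (C = -2*10154 = -20308)
P(-83, 99) - (24320 + C) = 99 - (24320 - 20308) = 99 - 1*4012 = 99 - 4012 = -3913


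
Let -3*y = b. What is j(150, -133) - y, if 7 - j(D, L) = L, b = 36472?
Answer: 36892/3 ≈ 12297.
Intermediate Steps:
j(D, L) = 7 - L
y = -36472/3 (y = -⅓*36472 = -36472/3 ≈ -12157.)
j(150, -133) - y = (7 - 1*(-133)) - 1*(-36472/3) = (7 + 133) + 36472/3 = 140 + 36472/3 = 36892/3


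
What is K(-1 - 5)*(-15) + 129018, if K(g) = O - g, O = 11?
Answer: 128763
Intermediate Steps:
K(g) = 11 - g
K(-1 - 5)*(-15) + 129018 = (11 - (-1 - 5))*(-15) + 129018 = (11 - 1*(-6))*(-15) + 129018 = (11 + 6)*(-15) + 129018 = 17*(-15) + 129018 = -255 + 129018 = 128763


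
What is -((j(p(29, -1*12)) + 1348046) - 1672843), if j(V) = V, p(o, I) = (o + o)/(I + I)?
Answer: 3897593/12 ≈ 3.2480e+5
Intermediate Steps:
p(o, I) = o/I (p(o, I) = (2*o)/((2*I)) = (2*o)*(1/(2*I)) = o/I)
-((j(p(29, -1*12)) + 1348046) - 1672843) = -((29/((-1*12)) + 1348046) - 1672843) = -((29/(-12) + 1348046) - 1672843) = -((29*(-1/12) + 1348046) - 1672843) = -((-29/12 + 1348046) - 1672843) = -(16176523/12 - 1672843) = -1*(-3897593/12) = 3897593/12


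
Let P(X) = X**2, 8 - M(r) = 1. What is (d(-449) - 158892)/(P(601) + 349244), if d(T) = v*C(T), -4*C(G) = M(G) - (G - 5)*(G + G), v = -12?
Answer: -460649/236815 ≈ -1.9452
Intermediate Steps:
M(r) = 7 (M(r) = 8 - 1*1 = 8 - 1 = 7)
C(G) = -7/4 + G*(-5 + G)/2 (C(G) = -(7 - (G - 5)*(G + G))/4 = -(7 - (-5 + G)*2*G)/4 = -(7 - 2*G*(-5 + G))/4 = -7/4 + G*(-5 + G)/2)
d(T) = 21 - 6*T**2 + 30*T (d(T) = -12*(-7/4 + T**2/2 - 5*T/2) = 21 - 6*T**2 + 30*T)
(d(-449) - 158892)/(P(601) + 349244) = ((21 - 6*(-449)**2 + 30*(-449)) - 158892)/(601**2 + 349244) = ((21 - 6*201601 - 13470) - 158892)/(361201 + 349244) = ((21 - 1209606 - 13470) - 158892)/710445 = (-1223055 - 158892)*(1/710445) = -1381947*1/710445 = -460649/236815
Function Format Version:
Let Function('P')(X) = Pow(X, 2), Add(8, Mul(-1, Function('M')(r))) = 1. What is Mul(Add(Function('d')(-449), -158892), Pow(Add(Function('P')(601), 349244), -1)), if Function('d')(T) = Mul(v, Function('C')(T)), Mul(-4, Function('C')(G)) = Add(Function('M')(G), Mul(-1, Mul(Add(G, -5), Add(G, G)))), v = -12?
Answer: Rational(-460649, 236815) ≈ -1.9452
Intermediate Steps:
Function('M')(r) = 7 (Function('M')(r) = Add(8, Mul(-1, 1)) = Add(8, -1) = 7)
Function('C')(G) = Add(Rational(-7, 4), Mul(Rational(1, 2), G, Add(-5, G))) (Function('C')(G) = Mul(Rational(-1, 4), Add(7, Mul(-1, Mul(Add(G, -5), Add(G, G))))) = Mul(Rational(-1, 4), Add(7, Mul(-1, Mul(Add(-5, G), Mul(2, G))))) = Mul(Rational(-1, 4), Add(7, Mul(-1, Mul(2, G, Add(-5, G))))) = Mul(Rational(-1, 4), Add(7, Mul(-2, G, Add(-5, G)))) = Add(Rational(-7, 4), Mul(Rational(1, 2), G, Add(-5, G))))
Function('d')(T) = Add(21, Mul(-6, Pow(T, 2)), Mul(30, T)) (Function('d')(T) = Mul(-12, Add(Rational(-7, 4), Mul(Rational(1, 2), Pow(T, 2)), Mul(Rational(-5, 2), T))) = Add(21, Mul(-6, Pow(T, 2)), Mul(30, T)))
Mul(Add(Function('d')(-449), -158892), Pow(Add(Function('P')(601), 349244), -1)) = Mul(Add(Add(21, Mul(-6, Pow(-449, 2)), Mul(30, -449)), -158892), Pow(Add(Pow(601, 2), 349244), -1)) = Mul(Add(Add(21, Mul(-6, 201601), -13470), -158892), Pow(Add(361201, 349244), -1)) = Mul(Add(Add(21, -1209606, -13470), -158892), Pow(710445, -1)) = Mul(Add(-1223055, -158892), Rational(1, 710445)) = Mul(-1381947, Rational(1, 710445)) = Rational(-460649, 236815)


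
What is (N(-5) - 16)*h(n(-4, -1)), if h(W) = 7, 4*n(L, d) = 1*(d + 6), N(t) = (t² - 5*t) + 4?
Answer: 266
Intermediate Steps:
N(t) = 4 + t² - 5*t
n(L, d) = 3/2 + d/4 (n(L, d) = (1*(d + 6))/4 = (1*(6 + d))/4 = (6 + d)/4 = 3/2 + d/4)
(N(-5) - 16)*h(n(-4, -1)) = ((4 + (-5)² - 5*(-5)) - 16)*7 = ((4 + 25 + 25) - 16)*7 = (54 - 16)*7 = 38*7 = 266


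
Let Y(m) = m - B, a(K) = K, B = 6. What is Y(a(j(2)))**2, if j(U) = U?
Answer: 16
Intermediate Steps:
Y(m) = -6 + m (Y(m) = m - 1*6 = m - 6 = -6 + m)
Y(a(j(2)))**2 = (-6 + 2)**2 = (-4)**2 = 16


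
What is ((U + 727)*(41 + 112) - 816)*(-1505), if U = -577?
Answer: -33311670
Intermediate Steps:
((U + 727)*(41 + 112) - 816)*(-1505) = ((-577 + 727)*(41 + 112) - 816)*(-1505) = (150*153 - 816)*(-1505) = (22950 - 816)*(-1505) = 22134*(-1505) = -33311670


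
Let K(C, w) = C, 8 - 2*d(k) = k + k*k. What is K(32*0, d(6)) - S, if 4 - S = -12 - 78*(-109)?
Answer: 8486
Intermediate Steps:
d(k) = 4 - k/2 - k**2/2 (d(k) = 4 - (k + k*k)/2 = 4 - (k + k**2)/2 = 4 + (-k/2 - k**2/2) = 4 - k/2 - k**2/2)
S = -8486 (S = 4 - (-12 - 78*(-109)) = 4 - (-12 + 8502) = 4 - 1*8490 = 4 - 8490 = -8486)
K(32*0, d(6)) - S = 32*0 - 1*(-8486) = 0 + 8486 = 8486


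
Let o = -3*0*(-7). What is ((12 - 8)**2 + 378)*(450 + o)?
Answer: 177300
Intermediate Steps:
o = 0 (o = 0*(-7) = 0)
((12 - 8)**2 + 378)*(450 + o) = ((12 - 8)**2 + 378)*(450 + 0) = (4**2 + 378)*450 = (16 + 378)*450 = 394*450 = 177300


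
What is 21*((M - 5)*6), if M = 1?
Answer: -504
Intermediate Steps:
21*((M - 5)*6) = 21*((1 - 5)*6) = 21*(-4*6) = 21*(-24) = -504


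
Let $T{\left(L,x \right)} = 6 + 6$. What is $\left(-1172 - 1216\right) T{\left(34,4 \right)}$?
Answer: $-28656$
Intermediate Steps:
$T{\left(L,x \right)} = 12$
$\left(-1172 - 1216\right) T{\left(34,4 \right)} = \left(-1172 - 1216\right) 12 = \left(-2388\right) 12 = -28656$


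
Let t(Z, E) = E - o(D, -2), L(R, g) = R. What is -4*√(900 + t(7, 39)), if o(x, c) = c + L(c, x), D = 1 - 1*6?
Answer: -4*√943 ≈ -122.83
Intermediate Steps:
D = -5 (D = 1 - 6 = -5)
o(x, c) = 2*c (o(x, c) = c + c = 2*c)
t(Z, E) = 4 + E (t(Z, E) = E - 2*(-2) = E - 1*(-4) = E + 4 = 4 + E)
-4*√(900 + t(7, 39)) = -4*√(900 + (4 + 39)) = -4*√(900 + 43) = -4*√943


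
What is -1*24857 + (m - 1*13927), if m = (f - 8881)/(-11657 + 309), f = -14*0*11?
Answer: -440111951/11348 ≈ -38783.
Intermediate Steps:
f = 0 (f = 0*11 = 0)
m = 8881/11348 (m = (0 - 8881)/(-11657 + 309) = -8881/(-11348) = -8881*(-1/11348) = 8881/11348 ≈ 0.78261)
-1*24857 + (m - 1*13927) = -1*24857 + (8881/11348 - 1*13927) = -24857 + (8881/11348 - 13927) = -24857 - 158034715/11348 = -440111951/11348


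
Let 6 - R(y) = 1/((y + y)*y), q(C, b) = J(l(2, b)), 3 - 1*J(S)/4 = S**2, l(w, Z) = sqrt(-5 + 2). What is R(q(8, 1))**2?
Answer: 47761921/1327104 ≈ 35.990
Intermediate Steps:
l(w, Z) = I*sqrt(3) (l(w, Z) = sqrt(-3) = I*sqrt(3))
J(S) = 12 - 4*S**2
q(C, b) = 24 (q(C, b) = 12 - 4*(I*sqrt(3))**2 = 12 - 4*(-3) = 12 + 12 = 24)
R(y) = 6 - 1/(2*y**2) (R(y) = 6 - 1/((y + y)*y) = 6 - 1/((2*y)*y) = 6 - 1/(2*y)/y = 6 - 1/(2*y**2))
R(q(8, 1))**2 = (6 - 1/2/24**2)**2 = (6 - 1/2*1/576)**2 = (6 - 1/1152)**2 = (6911/1152)**2 = 47761921/1327104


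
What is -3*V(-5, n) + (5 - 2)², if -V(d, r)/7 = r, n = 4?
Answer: 93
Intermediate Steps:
V(d, r) = -7*r
-3*V(-5, n) + (5 - 2)² = -(-21)*4 + (5 - 2)² = -3*(-28) + 3² = 84 + 9 = 93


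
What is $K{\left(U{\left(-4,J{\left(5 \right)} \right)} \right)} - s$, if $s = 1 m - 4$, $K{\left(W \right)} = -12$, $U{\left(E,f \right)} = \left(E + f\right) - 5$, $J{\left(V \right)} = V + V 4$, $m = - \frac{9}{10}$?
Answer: $- \frac{71}{10} \approx -7.1$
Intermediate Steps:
$m = - \frac{9}{10}$ ($m = \left(-9\right) \frac{1}{10} = - \frac{9}{10} \approx -0.9$)
$J{\left(V \right)} = 5 V$ ($J{\left(V \right)} = V + 4 V = 5 V$)
$U{\left(E,f \right)} = -5 + E + f$
$s = - \frac{49}{10}$ ($s = 1 \left(- \frac{9}{10}\right) - 4 = - \frac{9}{10} - 4 = - \frac{49}{10} \approx -4.9$)
$K{\left(U{\left(-4,J{\left(5 \right)} \right)} \right)} - s = -12 - - \frac{49}{10} = -12 + \frac{49}{10} = - \frac{71}{10}$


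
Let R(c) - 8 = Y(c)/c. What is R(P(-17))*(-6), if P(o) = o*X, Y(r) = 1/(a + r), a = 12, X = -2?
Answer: -37539/782 ≈ -48.004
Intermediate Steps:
Y(r) = 1/(12 + r)
P(o) = -2*o (P(o) = o*(-2) = -2*o)
R(c) = 8 + 1/(c*(12 + c)) (R(c) = 8 + 1/((12 + c)*c) = 8 + 1/(c*(12 + c)))
R(P(-17))*(-6) = (8 + 1/(((-2*(-17)))*(12 - 2*(-17))))*(-6) = (8 + 1/(34*(12 + 34)))*(-6) = (8 + (1/34)/46)*(-6) = (8 + (1/34)*(1/46))*(-6) = (8 + 1/1564)*(-6) = (12513/1564)*(-6) = -37539/782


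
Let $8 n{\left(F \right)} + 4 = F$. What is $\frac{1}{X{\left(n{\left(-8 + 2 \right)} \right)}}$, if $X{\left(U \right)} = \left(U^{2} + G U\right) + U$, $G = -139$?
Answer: $\frac{16}{2785} \approx 0.0057451$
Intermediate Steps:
$n{\left(F \right)} = - \frac{1}{2} + \frac{F}{8}$
$X{\left(U \right)} = U^{2} - 138 U$ ($X{\left(U \right)} = \left(U^{2} - 139 U\right) + U = U^{2} - 138 U$)
$\frac{1}{X{\left(n{\left(-8 + 2 \right)} \right)}} = \frac{1}{\left(- \frac{1}{2} + \frac{-8 + 2}{8}\right) \left(-138 + \left(- \frac{1}{2} + \frac{-8 + 2}{8}\right)\right)} = \frac{1}{\left(- \frac{1}{2} + \frac{1}{8} \left(-6\right)\right) \left(-138 + \left(- \frac{1}{2} + \frac{1}{8} \left(-6\right)\right)\right)} = \frac{1}{\left(- \frac{1}{2} - \frac{3}{4}\right) \left(-138 - \frac{5}{4}\right)} = \frac{1}{\left(- \frac{5}{4}\right) \left(-138 - \frac{5}{4}\right)} = \frac{1}{\left(- \frac{5}{4}\right) \left(- \frac{557}{4}\right)} = \frac{1}{\frac{2785}{16}} = \frac{16}{2785}$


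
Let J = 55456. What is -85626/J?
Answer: -42813/27728 ≈ -1.5440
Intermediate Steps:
-85626/J = -85626/55456 = -85626*1/55456 = -42813/27728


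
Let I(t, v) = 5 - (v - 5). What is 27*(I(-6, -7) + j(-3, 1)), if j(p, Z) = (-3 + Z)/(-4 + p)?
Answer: 3267/7 ≈ 466.71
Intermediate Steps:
j(p, Z) = (-3 + Z)/(-4 + p)
I(t, v) = 10 - v (I(t, v) = 5 - (-5 + v) = 5 + (5 - v) = 10 - v)
27*(I(-6, -7) + j(-3, 1)) = 27*((10 - 1*(-7)) + (-3 + 1)/(-4 - 3)) = 27*((10 + 7) - 2/(-7)) = 27*(17 - ⅐*(-2)) = 27*(17 + 2/7) = 27*(121/7) = 3267/7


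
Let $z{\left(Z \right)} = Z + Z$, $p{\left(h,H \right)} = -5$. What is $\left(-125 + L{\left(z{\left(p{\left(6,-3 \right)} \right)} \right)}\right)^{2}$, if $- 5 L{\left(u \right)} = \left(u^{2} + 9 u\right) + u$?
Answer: $15625$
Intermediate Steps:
$z{\left(Z \right)} = 2 Z$
$L{\left(u \right)} = - 2 u - \frac{u^{2}}{5}$ ($L{\left(u \right)} = - \frac{\left(u^{2} + 9 u\right) + u}{5} = - \frac{u^{2} + 10 u}{5} = - 2 u - \frac{u^{2}}{5}$)
$\left(-125 + L{\left(z{\left(p{\left(6,-3 \right)} \right)} \right)}\right)^{2} = \left(-125 - \frac{2 \left(-5\right) \left(10 + 2 \left(-5\right)\right)}{5}\right)^{2} = \left(-125 - - 2 \left(10 - 10\right)\right)^{2} = \left(-125 - \left(-2\right) 0\right)^{2} = \left(-125 + 0\right)^{2} = \left(-125\right)^{2} = 15625$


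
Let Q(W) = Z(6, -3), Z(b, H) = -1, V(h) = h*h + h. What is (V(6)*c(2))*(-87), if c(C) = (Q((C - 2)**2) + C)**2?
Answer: -3654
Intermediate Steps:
V(h) = h + h**2 (V(h) = h**2 + h = h + h**2)
Q(W) = -1
c(C) = (-1 + C)**2
(V(6)*c(2))*(-87) = ((6*(1 + 6))*(-1 + 2)**2)*(-87) = ((6*7)*1**2)*(-87) = (42*1)*(-87) = 42*(-87) = -3654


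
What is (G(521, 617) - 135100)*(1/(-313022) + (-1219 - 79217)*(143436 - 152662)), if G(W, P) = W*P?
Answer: 43289691232373619387/313022 ≈ 1.3830e+14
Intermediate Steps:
G(W, P) = P*W
(G(521, 617) - 135100)*(1/(-313022) + (-1219 - 79217)*(143436 - 152662)) = (617*521 - 135100)*(1/(-313022) + (-1219 - 79217)*(143436 - 152662)) = (321457 - 135100)*(-1/313022 - 80436*(-9226)) = 186357*(-1/313022 + 742102536) = 186357*(232294420023791/313022) = 43289691232373619387/313022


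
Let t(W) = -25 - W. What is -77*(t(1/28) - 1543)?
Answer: 482955/4 ≈ 1.2074e+5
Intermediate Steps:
-77*(t(1/28) - 1543) = -77*((-25 - 1/28) - 1543) = -77*(-701/28 - 1543) = -77*(-43905/28) = 482955/4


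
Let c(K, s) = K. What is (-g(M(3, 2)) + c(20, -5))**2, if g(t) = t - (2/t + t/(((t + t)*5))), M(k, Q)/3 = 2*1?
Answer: 187489/900 ≈ 208.32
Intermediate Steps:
M(k, Q) = 6 (M(k, Q) = 3*(2*1) = 3*2 = 6)
g(t) = -1/10 + t - 2/t (g(t) = t - (2/t + t/(((2*t)*5))) = t - (2/t + t/((10*t))) = t - (2/t + t*(1/(10*t))) = t - (2/t + 1/10) = t - (1/10 + 2/t) = t + (-1/10 - 2/t) = -1/10 + t - 2/t)
(-g(M(3, 2)) + c(20, -5))**2 = (-(-1/10 + 6 - 2/6) + 20)**2 = (-(-1/10 + 6 - 2*1/6) + 20)**2 = (-(-1/10 + 6 - 1/3) + 20)**2 = (-1*167/30 + 20)**2 = (-167/30 + 20)**2 = (433/30)**2 = 187489/900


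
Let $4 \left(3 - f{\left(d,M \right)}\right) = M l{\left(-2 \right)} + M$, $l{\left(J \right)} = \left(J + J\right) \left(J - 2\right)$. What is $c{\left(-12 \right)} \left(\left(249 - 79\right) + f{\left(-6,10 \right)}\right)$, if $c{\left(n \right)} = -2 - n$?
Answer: $1305$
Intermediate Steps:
$l{\left(J \right)} = 2 J \left(-2 + J\right)$
$f{\left(d,M \right)} = 3 - \frac{17 M}{4}$ ($f{\left(d,M \right)} = 3 - \frac{M 2 \left(-2\right) \left(-2 - 2\right) + M}{4} = 3 - \frac{M 2 \left(-2\right) \left(-4\right) + M}{4} = 3 - \frac{M 16 + M}{4} = 3 - \frac{16 M + M}{4} = 3 - \frac{17 M}{4}$)
$c{\left(-12 \right)} \left(\left(249 - 79\right) + f{\left(-6,10 \right)}\right) = \left(-2 - -12\right) \left(\left(249 - 79\right) + \left(3 - \frac{85}{2}\right)\right) = \left(-2 + 12\right) \left(170 + \left(3 - \frac{85}{2}\right)\right) = 10 \left(170 - \frac{79}{2}\right) = 10 \cdot \frac{261}{2} = 1305$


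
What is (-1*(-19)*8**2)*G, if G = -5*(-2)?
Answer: 12160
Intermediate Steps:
G = 10
(-1*(-19)*8**2)*G = (-1*(-19)*8**2)*10 = (19*64)*10 = 1216*10 = 12160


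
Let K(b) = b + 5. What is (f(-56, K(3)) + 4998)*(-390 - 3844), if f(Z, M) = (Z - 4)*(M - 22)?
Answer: -24718092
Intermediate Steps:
K(b) = 5 + b
f(Z, M) = (-22 + M)*(-4 + Z) (f(Z, M) = (-4 + Z)*(-22 + M) = (-22 + M)*(-4 + Z))
(f(-56, K(3)) + 4998)*(-390 - 3844) = ((88 - 22*(-56) - 4*(5 + 3) + (5 + 3)*(-56)) + 4998)*(-390 - 3844) = ((88 + 1232 - 4*8 + 8*(-56)) + 4998)*(-4234) = ((88 + 1232 - 32 - 448) + 4998)*(-4234) = (840 + 4998)*(-4234) = 5838*(-4234) = -24718092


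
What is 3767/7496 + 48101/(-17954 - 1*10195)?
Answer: -254527813/211004904 ≈ -1.2063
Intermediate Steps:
3767/7496 + 48101/(-17954 - 1*10195) = 3767*(1/7496) + 48101/(-17954 - 10195) = 3767/7496 + 48101/(-28149) = 3767/7496 + 48101*(-1/28149) = 3767/7496 - 48101/28149 = -254527813/211004904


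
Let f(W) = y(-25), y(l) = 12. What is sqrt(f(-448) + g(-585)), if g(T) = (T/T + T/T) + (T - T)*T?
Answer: sqrt(14) ≈ 3.7417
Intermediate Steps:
f(W) = 12
g(T) = 2 (g(T) = (1 + 1) + 0*T = 2 + 0 = 2)
sqrt(f(-448) + g(-585)) = sqrt(12 + 2) = sqrt(14)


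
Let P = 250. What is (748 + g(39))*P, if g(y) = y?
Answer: 196750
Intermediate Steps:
(748 + g(39))*P = (748 + 39)*250 = 787*250 = 196750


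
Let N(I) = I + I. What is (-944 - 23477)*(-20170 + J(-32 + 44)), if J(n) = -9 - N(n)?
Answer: 493377463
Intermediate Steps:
N(I) = 2*I
J(n) = -9 - 2*n
(-944 - 23477)*(-20170 + J(-32 + 44)) = (-944 - 23477)*(-20170 + (-9 - 2*(-32 + 44))) = -24421*(-20170 + (-9 - 2*12)) = -24421*(-20170 + (-9 - 24)) = -24421*(-20170 - 33) = -24421*(-20203) = 493377463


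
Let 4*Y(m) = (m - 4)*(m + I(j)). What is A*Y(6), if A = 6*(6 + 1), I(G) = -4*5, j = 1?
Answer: -294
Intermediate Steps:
I(G) = -20
A = 42 (A = 6*7 = 42)
Y(m) = (-20 + m)*(-4 + m)/4 (Y(m) = ((m - 4)*(m - 20))/4 = ((-4 + m)*(-20 + m))/4 = ((-20 + m)*(-4 + m))/4 = (-20 + m)*(-4 + m)/4)
A*Y(6) = 42*(20 - 6*6 + (1/4)*6**2) = 42*(20 - 36 + (1/4)*36) = 42*(20 - 36 + 9) = 42*(-7) = -294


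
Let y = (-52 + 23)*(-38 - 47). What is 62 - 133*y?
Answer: -327783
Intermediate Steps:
y = 2465 (y = -29*(-85) = 2465)
62 - 133*y = 62 - 133*2465 = 62 - 327845 = -327783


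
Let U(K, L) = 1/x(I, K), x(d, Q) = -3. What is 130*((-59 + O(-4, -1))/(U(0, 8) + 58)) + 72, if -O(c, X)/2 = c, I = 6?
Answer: -7434/173 ≈ -42.971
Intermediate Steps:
O(c, X) = -2*c
U(K, L) = -⅓ (U(K, L) = 1/(-3) = -⅓)
130*((-59 + O(-4, -1))/(U(0, 8) + 58)) + 72 = 130*((-59 - 2*(-4))/(-⅓ + 58)) + 72 = 130*((-59 + 8)/(173/3)) + 72 = 130*(-51*3/173) + 72 = 130*(-153/173) + 72 = -19890/173 + 72 = -7434/173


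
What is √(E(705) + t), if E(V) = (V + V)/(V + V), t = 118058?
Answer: √118059 ≈ 343.60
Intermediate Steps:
E(V) = 1 (E(V) = (2*V)/((2*V)) = (2*V)*(1/(2*V)) = 1)
√(E(705) + t) = √(1 + 118058) = √118059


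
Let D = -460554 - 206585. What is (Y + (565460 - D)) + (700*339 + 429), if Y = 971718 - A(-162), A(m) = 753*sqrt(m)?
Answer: 2442046 - 6777*I*sqrt(2) ≈ 2.442e+6 - 9584.1*I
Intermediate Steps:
D = -667139
Y = 971718 - 6777*I*sqrt(2) (Y = 971718 - 753*sqrt(-162) = 971718 - 753*9*I*sqrt(2) = 971718 - 6777*I*sqrt(2) ≈ 9.7172e+5 - 9584.1*I)
(Y + (565460 - D)) + (700*339 + 429) = ((971718 - 6777*I*sqrt(2)) + (565460 - 1*(-667139))) + (700*339 + 429) = ((971718 - 6777*I*sqrt(2)) + (565460 + 667139)) + (237300 + 429) = ((971718 - 6777*I*sqrt(2)) + 1232599) + 237729 = (2204317 - 6777*I*sqrt(2)) + 237729 = 2442046 - 6777*I*sqrt(2)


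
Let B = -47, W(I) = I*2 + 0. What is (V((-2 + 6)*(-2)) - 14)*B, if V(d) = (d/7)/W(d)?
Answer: 9165/14 ≈ 654.64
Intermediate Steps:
W(I) = 2*I (W(I) = 2*I + 0 = 2*I)
V(d) = 1/14 (V(d) = (d/7)/((2*d)) = (d*(1/7))*(1/(2*d)) = (d/7)*(1/(2*d)) = 1/14)
(V((-2 + 6)*(-2)) - 14)*B = (1/14 - 14)*(-47) = -195/14*(-47) = 9165/14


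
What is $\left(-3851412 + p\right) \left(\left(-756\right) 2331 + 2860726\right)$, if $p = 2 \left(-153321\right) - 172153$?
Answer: $-4756689087430$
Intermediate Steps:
$p = -478795$ ($p = -306642 - 172153 = -478795$)
$\left(-3851412 + p\right) \left(\left(-756\right) 2331 + 2860726\right) = \left(-3851412 - 478795\right) \left(\left(-756\right) 2331 + 2860726\right) = - 4330207 \left(-1762236 + 2860726\right) = \left(-4330207\right) 1098490 = -4756689087430$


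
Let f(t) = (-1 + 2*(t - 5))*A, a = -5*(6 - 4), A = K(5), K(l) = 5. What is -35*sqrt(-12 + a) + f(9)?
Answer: 35 - 35*I*sqrt(22) ≈ 35.0 - 164.16*I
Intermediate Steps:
A = 5
a = -10 (a = -5*2 = -10)
f(t) = -55 + 10*t (f(t) = (-1 + 2*(t - 5))*5 = (-1 + 2*(-5 + t))*5 = (-1 + (-10 + 2*t))*5 = (-11 + 2*t)*5 = -55 + 10*t)
-35*sqrt(-12 + a) + f(9) = -35*sqrt(-12 - 10) + (-55 + 10*9) = -35*I*sqrt(22) + (-55 + 90) = -35*I*sqrt(22) + 35 = 35 - 35*I*sqrt(22)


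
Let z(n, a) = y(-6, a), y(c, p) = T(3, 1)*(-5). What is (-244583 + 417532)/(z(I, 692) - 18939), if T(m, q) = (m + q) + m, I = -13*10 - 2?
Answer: -172949/18974 ≈ -9.1151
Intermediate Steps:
I = -132 (I = -130 - 2 = -132)
T(m, q) = q + 2*m
y(c, p) = -35 (y(c, p) = (1 + 2*3)*(-5) = (1 + 6)*(-5) = 7*(-5) = -35)
z(n, a) = -35
(-244583 + 417532)/(z(I, 692) - 18939) = (-244583 + 417532)/(-35 - 18939) = 172949/(-18974) = 172949*(-1/18974) = -172949/18974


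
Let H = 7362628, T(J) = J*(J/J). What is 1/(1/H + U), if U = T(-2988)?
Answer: -7362628/21999532463 ≈ -0.00033467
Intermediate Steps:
T(J) = J (T(J) = J*1 = J)
U = -2988
1/(1/H + U) = 1/(1/7362628 - 2988) = 1/(-21999532463/7362628) = -7362628/21999532463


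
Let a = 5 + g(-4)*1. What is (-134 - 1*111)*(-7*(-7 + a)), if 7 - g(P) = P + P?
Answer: 22295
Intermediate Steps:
g(P) = 7 - 2*P (g(P) = 7 - (P + P) = 7 - 2*P)
a = 20 (a = 5 + (7 - 2*(-4))*1 = 5 + (7 + 8)*1 = 5 + 15*1 = 5 + 15 = 20)
(-134 - 1*111)*(-7*(-7 + a)) = (-134 - 1*111)*(-7*(-7 + 20)) = (-134 - 111)*(-7*13) = -245*(-91) = 22295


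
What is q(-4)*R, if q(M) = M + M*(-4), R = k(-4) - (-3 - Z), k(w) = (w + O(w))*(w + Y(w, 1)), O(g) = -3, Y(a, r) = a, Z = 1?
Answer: 720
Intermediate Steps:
k(w) = 2*w*(-3 + w) (k(w) = (w - 3)*(w + w) = (-3 + w)*(2*w) = 2*w*(-3 + w))
R = 60 (R = 2*(-4)*(-3 - 4) - (-3 - 1*1) = 2*(-4)*(-7) - (-3 - 1) = 56 - 1*(-4) = 56 + 4 = 60)
q(M) = -3*M (q(M) = M - 4*M = -3*M)
q(-4)*R = -3*(-4)*60 = 12*60 = 720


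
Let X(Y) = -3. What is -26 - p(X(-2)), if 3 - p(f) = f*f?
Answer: -20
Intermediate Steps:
p(f) = 3 - f² (p(f) = 3 - f*f = 3 - f²)
-26 - p(X(-2)) = -26 - (3 - 1*(-3)²) = -26 - (3 - 1*9) = -26 - (3 - 9) = -26 - 1*(-6) = -26 + 6 = -20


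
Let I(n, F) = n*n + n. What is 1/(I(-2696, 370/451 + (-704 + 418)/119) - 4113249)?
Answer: 1/3152471 ≈ 3.1721e-7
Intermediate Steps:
I(n, F) = n + n**2 (I(n, F) = n**2 + n = n + n**2)
1/(I(-2696, 370/451 + (-704 + 418)/119) - 4113249) = 1/(-2696*(1 - 2696) - 4113249) = 1/(-2696*(-2695) - 4113249) = 1/(7265720 - 4113249) = 1/3152471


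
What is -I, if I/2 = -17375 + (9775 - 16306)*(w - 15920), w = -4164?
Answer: -262302458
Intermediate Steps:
I = 262302458 (I = 2*(-17375 + (9775 - 16306)*(-4164 - 15920)) = 2*(-17375 - 6531*(-20084)) = 2*(-17375 + 131168604) = 2*131151229 = 262302458)
-I = -1*262302458 = -262302458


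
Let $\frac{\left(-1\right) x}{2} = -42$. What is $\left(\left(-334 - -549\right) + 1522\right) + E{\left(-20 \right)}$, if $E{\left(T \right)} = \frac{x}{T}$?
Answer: $\frac{8664}{5} \approx 1732.8$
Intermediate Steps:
$x = 84$ ($x = \left(-2\right) \left(-42\right) = 84$)
$E{\left(T \right)} = \frac{84}{T}$
$\left(\left(-334 - -549\right) + 1522\right) + E{\left(-20 \right)} = \left(\left(-334 - -549\right) + 1522\right) + \frac{84}{-20} = \left(\left(-334 + 549\right) + 1522\right) + 84 \left(- \frac{1}{20}\right) = \left(215 + 1522\right) - \frac{21}{5} = 1737 - \frac{21}{5} = \frac{8664}{5}$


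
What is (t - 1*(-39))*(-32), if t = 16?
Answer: -1760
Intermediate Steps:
(t - 1*(-39))*(-32) = (16 - 1*(-39))*(-32) = (16 + 39)*(-32) = 55*(-32) = -1760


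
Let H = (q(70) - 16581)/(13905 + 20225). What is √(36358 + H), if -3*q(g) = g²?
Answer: √381161209635030/102390 ≈ 190.68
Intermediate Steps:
q(g) = -g²/3
H = -54643/102390 (H = (-⅓*70² - 16581)/(13905 + 20225) = (-⅓*4900 - 16581)/34130 = (-4900/3 - 16581)*(1/34130) = -54643/3*1/34130 = -54643/102390 ≈ -0.53368)
√(36358 + H) = √(36358 - 54643/102390) = √(3722640977/102390) = √381161209635030/102390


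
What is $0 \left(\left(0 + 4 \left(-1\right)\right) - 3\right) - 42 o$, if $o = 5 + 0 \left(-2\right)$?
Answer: $-210$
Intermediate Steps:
$o = 5$ ($o = 5 + 0 = 5$)
$0 \left(\left(0 + 4 \left(-1\right)\right) - 3\right) - 42 o = 0 \left(\left(0 + 4 \left(-1\right)\right) - 3\right) - 210 = 0 \left(\left(0 - 4\right) - 3\right) - 210 = 0 \left(-4 - 3\right) - 210 = 0 \left(-7\right) - 210 = 0 - 210 = -210$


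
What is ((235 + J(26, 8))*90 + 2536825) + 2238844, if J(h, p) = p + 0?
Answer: 4797539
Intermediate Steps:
J(h, p) = p
((235 + J(26, 8))*90 + 2536825) + 2238844 = ((235 + 8)*90 + 2536825) + 2238844 = (243*90 + 2536825) + 2238844 = (21870 + 2536825) + 2238844 = 2558695 + 2238844 = 4797539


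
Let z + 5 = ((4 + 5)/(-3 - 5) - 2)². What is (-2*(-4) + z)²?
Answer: 667489/4096 ≈ 162.96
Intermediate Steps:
z = 305/64 (z = -5 + ((4 + 5)/(-3 - 5) - 2)² = -5 + (9/(-8) - 2)² = -5 + (9*(-⅛) - 2)² = -5 + (-9/8 - 2)² = -5 + (-25/8)² = -5 + 625/64 = 305/64 ≈ 4.7656)
(-2*(-4) + z)² = (-2*(-4) + 305/64)² = (8 + 305/64)² = (817/64)² = 667489/4096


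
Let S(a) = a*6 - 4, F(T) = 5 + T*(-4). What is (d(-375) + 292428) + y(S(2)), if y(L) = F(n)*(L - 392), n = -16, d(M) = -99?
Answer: 265833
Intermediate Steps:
F(T) = 5 - 4*T
S(a) = -4 + 6*a (S(a) = 6*a - 4 = -4 + 6*a)
y(L) = -27048 + 69*L (y(L) = (5 - 4*(-16))*(L - 392) = (5 + 64)*(-392 + L) = 69*(-392 + L) = -27048 + 69*L)
(d(-375) + 292428) + y(S(2)) = (-99 + 292428) + (-27048 + 69*(-4 + 6*2)) = 292329 + (-27048 + 69*(-4 + 12)) = 292329 + (-27048 + 69*8) = 292329 + (-27048 + 552) = 292329 - 26496 = 265833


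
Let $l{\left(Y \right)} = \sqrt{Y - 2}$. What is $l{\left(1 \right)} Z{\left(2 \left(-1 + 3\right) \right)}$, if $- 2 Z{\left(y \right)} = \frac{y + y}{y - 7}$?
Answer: $\frac{4 i}{3} \approx 1.3333 i$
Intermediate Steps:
$Z{\left(y \right)} = - \frac{y}{-7 + y}$ ($Z{\left(y \right)} = - \frac{\left(y + y\right) \frac{1}{y - 7}}{2} = - \frac{2 y \frac{1}{-7 + y}}{2} = - \frac{y}{-7 + y}$)
$l{\left(Y \right)} = \sqrt{-2 + Y}$
$l{\left(1 \right)} Z{\left(2 \left(-1 + 3\right) \right)} = \sqrt{-2 + 1} \left(- \frac{2 \left(-1 + 3\right)}{-7 + 2 \left(-1 + 3\right)}\right) = \sqrt{-1} \left(- \frac{2 \cdot 2}{-7 + 2 \cdot 2}\right) = i \left(\left(-1\right) 4 \frac{1}{-7 + 4}\right) = i \left(\left(-1\right) 4 \frac{1}{-3}\right) = i \left(\left(-1\right) 4 \left(- \frac{1}{3}\right)\right) = i \frac{4}{3} = \frac{4 i}{3}$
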